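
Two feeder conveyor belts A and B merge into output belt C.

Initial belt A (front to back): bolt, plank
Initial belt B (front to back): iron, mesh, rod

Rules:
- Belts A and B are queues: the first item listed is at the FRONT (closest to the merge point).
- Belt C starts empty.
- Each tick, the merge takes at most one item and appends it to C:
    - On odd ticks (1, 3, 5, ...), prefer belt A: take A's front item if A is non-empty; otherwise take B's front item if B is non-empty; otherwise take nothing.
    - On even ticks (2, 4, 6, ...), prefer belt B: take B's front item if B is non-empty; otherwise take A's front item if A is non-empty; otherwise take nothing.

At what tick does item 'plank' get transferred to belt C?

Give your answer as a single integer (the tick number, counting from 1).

Answer: 3

Derivation:
Tick 1: prefer A, take bolt from A; A=[plank] B=[iron,mesh,rod] C=[bolt]
Tick 2: prefer B, take iron from B; A=[plank] B=[mesh,rod] C=[bolt,iron]
Tick 3: prefer A, take plank from A; A=[-] B=[mesh,rod] C=[bolt,iron,plank]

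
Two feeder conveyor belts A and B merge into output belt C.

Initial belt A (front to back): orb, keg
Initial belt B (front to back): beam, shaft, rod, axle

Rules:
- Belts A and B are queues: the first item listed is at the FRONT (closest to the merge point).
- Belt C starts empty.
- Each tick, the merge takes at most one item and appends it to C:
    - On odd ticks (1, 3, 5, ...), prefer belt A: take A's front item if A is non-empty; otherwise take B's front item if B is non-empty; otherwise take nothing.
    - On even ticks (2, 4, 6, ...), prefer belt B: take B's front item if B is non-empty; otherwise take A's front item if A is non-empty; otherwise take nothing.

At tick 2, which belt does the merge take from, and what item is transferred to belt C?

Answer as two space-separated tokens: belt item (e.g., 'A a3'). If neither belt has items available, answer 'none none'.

Tick 1: prefer A, take orb from A; A=[keg] B=[beam,shaft,rod,axle] C=[orb]
Tick 2: prefer B, take beam from B; A=[keg] B=[shaft,rod,axle] C=[orb,beam]

Answer: B beam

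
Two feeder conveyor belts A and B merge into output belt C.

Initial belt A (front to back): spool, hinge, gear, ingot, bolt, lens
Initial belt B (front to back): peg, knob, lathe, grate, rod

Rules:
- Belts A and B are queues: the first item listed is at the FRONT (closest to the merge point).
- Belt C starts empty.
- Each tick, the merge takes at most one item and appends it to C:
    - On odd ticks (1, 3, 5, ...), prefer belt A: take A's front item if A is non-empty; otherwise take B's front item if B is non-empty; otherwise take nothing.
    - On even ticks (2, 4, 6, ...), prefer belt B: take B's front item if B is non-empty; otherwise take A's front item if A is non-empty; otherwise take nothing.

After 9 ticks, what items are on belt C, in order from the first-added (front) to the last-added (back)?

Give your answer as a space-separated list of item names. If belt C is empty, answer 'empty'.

Answer: spool peg hinge knob gear lathe ingot grate bolt

Derivation:
Tick 1: prefer A, take spool from A; A=[hinge,gear,ingot,bolt,lens] B=[peg,knob,lathe,grate,rod] C=[spool]
Tick 2: prefer B, take peg from B; A=[hinge,gear,ingot,bolt,lens] B=[knob,lathe,grate,rod] C=[spool,peg]
Tick 3: prefer A, take hinge from A; A=[gear,ingot,bolt,lens] B=[knob,lathe,grate,rod] C=[spool,peg,hinge]
Tick 4: prefer B, take knob from B; A=[gear,ingot,bolt,lens] B=[lathe,grate,rod] C=[spool,peg,hinge,knob]
Tick 5: prefer A, take gear from A; A=[ingot,bolt,lens] B=[lathe,grate,rod] C=[spool,peg,hinge,knob,gear]
Tick 6: prefer B, take lathe from B; A=[ingot,bolt,lens] B=[grate,rod] C=[spool,peg,hinge,knob,gear,lathe]
Tick 7: prefer A, take ingot from A; A=[bolt,lens] B=[grate,rod] C=[spool,peg,hinge,knob,gear,lathe,ingot]
Tick 8: prefer B, take grate from B; A=[bolt,lens] B=[rod] C=[spool,peg,hinge,knob,gear,lathe,ingot,grate]
Tick 9: prefer A, take bolt from A; A=[lens] B=[rod] C=[spool,peg,hinge,knob,gear,lathe,ingot,grate,bolt]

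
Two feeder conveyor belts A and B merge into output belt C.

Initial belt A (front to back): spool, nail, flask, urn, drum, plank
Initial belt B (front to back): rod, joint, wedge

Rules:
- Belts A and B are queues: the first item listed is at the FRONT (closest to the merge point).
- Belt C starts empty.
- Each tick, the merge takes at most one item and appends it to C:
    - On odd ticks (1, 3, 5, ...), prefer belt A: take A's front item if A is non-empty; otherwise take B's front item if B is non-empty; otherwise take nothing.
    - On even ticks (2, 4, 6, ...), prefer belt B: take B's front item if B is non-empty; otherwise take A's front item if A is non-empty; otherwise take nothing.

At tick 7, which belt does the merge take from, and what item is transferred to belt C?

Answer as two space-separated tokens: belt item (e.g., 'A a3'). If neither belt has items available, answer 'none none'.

Answer: A urn

Derivation:
Tick 1: prefer A, take spool from A; A=[nail,flask,urn,drum,plank] B=[rod,joint,wedge] C=[spool]
Tick 2: prefer B, take rod from B; A=[nail,flask,urn,drum,plank] B=[joint,wedge] C=[spool,rod]
Tick 3: prefer A, take nail from A; A=[flask,urn,drum,plank] B=[joint,wedge] C=[spool,rod,nail]
Tick 4: prefer B, take joint from B; A=[flask,urn,drum,plank] B=[wedge] C=[spool,rod,nail,joint]
Tick 5: prefer A, take flask from A; A=[urn,drum,plank] B=[wedge] C=[spool,rod,nail,joint,flask]
Tick 6: prefer B, take wedge from B; A=[urn,drum,plank] B=[-] C=[spool,rod,nail,joint,flask,wedge]
Tick 7: prefer A, take urn from A; A=[drum,plank] B=[-] C=[spool,rod,nail,joint,flask,wedge,urn]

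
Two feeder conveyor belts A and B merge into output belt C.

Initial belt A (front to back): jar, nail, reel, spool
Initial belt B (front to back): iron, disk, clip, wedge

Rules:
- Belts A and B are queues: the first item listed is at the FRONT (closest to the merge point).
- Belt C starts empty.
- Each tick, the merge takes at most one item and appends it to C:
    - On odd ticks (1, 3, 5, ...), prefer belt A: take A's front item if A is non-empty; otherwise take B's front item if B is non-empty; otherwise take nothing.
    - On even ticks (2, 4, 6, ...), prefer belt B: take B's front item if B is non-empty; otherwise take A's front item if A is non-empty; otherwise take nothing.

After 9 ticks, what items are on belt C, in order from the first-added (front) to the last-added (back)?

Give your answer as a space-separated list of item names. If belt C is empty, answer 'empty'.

Tick 1: prefer A, take jar from A; A=[nail,reel,spool] B=[iron,disk,clip,wedge] C=[jar]
Tick 2: prefer B, take iron from B; A=[nail,reel,spool] B=[disk,clip,wedge] C=[jar,iron]
Tick 3: prefer A, take nail from A; A=[reel,spool] B=[disk,clip,wedge] C=[jar,iron,nail]
Tick 4: prefer B, take disk from B; A=[reel,spool] B=[clip,wedge] C=[jar,iron,nail,disk]
Tick 5: prefer A, take reel from A; A=[spool] B=[clip,wedge] C=[jar,iron,nail,disk,reel]
Tick 6: prefer B, take clip from B; A=[spool] B=[wedge] C=[jar,iron,nail,disk,reel,clip]
Tick 7: prefer A, take spool from A; A=[-] B=[wedge] C=[jar,iron,nail,disk,reel,clip,spool]
Tick 8: prefer B, take wedge from B; A=[-] B=[-] C=[jar,iron,nail,disk,reel,clip,spool,wedge]
Tick 9: prefer A, both empty, nothing taken; A=[-] B=[-] C=[jar,iron,nail,disk,reel,clip,spool,wedge]

Answer: jar iron nail disk reel clip spool wedge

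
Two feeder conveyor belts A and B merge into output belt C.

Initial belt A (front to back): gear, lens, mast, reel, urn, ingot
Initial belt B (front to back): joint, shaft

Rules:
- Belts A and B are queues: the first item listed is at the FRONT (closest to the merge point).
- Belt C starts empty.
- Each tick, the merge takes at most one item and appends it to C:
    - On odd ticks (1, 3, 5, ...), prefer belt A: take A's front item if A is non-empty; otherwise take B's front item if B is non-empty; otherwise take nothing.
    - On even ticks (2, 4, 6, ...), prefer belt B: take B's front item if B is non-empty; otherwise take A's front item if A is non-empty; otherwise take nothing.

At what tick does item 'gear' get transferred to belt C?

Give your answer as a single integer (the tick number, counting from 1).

Tick 1: prefer A, take gear from A; A=[lens,mast,reel,urn,ingot] B=[joint,shaft] C=[gear]

Answer: 1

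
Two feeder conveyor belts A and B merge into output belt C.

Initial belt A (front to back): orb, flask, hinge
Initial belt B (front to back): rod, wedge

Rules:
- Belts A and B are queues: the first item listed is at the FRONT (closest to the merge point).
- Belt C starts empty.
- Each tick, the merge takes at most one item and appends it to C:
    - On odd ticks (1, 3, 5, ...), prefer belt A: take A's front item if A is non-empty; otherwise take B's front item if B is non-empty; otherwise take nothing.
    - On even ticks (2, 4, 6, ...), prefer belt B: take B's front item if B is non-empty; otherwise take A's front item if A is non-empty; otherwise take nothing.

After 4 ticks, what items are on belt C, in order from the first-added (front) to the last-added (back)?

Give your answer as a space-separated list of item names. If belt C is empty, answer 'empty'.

Tick 1: prefer A, take orb from A; A=[flask,hinge] B=[rod,wedge] C=[orb]
Tick 2: prefer B, take rod from B; A=[flask,hinge] B=[wedge] C=[orb,rod]
Tick 3: prefer A, take flask from A; A=[hinge] B=[wedge] C=[orb,rod,flask]
Tick 4: prefer B, take wedge from B; A=[hinge] B=[-] C=[orb,rod,flask,wedge]

Answer: orb rod flask wedge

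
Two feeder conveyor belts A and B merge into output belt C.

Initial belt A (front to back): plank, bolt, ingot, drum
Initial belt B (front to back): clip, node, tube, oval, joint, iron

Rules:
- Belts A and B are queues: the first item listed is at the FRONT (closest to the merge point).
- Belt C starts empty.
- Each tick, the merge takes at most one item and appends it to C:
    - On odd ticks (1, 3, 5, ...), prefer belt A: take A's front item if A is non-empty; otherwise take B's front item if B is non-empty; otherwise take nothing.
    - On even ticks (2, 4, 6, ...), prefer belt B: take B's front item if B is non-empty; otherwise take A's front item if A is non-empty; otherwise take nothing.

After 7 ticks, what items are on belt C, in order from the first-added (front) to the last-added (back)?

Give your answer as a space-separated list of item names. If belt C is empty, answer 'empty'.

Tick 1: prefer A, take plank from A; A=[bolt,ingot,drum] B=[clip,node,tube,oval,joint,iron] C=[plank]
Tick 2: prefer B, take clip from B; A=[bolt,ingot,drum] B=[node,tube,oval,joint,iron] C=[plank,clip]
Tick 3: prefer A, take bolt from A; A=[ingot,drum] B=[node,tube,oval,joint,iron] C=[plank,clip,bolt]
Tick 4: prefer B, take node from B; A=[ingot,drum] B=[tube,oval,joint,iron] C=[plank,clip,bolt,node]
Tick 5: prefer A, take ingot from A; A=[drum] B=[tube,oval,joint,iron] C=[plank,clip,bolt,node,ingot]
Tick 6: prefer B, take tube from B; A=[drum] B=[oval,joint,iron] C=[plank,clip,bolt,node,ingot,tube]
Tick 7: prefer A, take drum from A; A=[-] B=[oval,joint,iron] C=[plank,clip,bolt,node,ingot,tube,drum]

Answer: plank clip bolt node ingot tube drum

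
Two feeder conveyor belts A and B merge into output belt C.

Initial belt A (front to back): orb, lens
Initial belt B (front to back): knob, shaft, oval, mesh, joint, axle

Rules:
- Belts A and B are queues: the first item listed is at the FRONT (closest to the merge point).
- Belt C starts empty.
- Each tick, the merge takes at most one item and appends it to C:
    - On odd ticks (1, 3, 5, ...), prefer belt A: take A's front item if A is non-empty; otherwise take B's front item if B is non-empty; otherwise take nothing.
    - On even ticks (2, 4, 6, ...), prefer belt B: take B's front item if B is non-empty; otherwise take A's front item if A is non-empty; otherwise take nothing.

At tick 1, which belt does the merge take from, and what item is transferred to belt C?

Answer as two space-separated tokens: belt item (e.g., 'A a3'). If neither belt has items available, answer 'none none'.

Tick 1: prefer A, take orb from A; A=[lens] B=[knob,shaft,oval,mesh,joint,axle] C=[orb]

Answer: A orb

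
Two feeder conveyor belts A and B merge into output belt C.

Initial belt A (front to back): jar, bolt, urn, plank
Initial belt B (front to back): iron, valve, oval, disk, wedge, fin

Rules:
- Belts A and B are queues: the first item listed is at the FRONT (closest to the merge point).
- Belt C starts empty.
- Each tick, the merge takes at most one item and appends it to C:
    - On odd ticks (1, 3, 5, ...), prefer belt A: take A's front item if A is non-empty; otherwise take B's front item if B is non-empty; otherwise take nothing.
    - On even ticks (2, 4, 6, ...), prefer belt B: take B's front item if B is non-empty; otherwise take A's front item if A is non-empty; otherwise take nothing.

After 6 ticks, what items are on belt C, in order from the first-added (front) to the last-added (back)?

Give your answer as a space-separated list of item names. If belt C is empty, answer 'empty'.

Tick 1: prefer A, take jar from A; A=[bolt,urn,plank] B=[iron,valve,oval,disk,wedge,fin] C=[jar]
Tick 2: prefer B, take iron from B; A=[bolt,urn,plank] B=[valve,oval,disk,wedge,fin] C=[jar,iron]
Tick 3: prefer A, take bolt from A; A=[urn,plank] B=[valve,oval,disk,wedge,fin] C=[jar,iron,bolt]
Tick 4: prefer B, take valve from B; A=[urn,plank] B=[oval,disk,wedge,fin] C=[jar,iron,bolt,valve]
Tick 5: prefer A, take urn from A; A=[plank] B=[oval,disk,wedge,fin] C=[jar,iron,bolt,valve,urn]
Tick 6: prefer B, take oval from B; A=[plank] B=[disk,wedge,fin] C=[jar,iron,bolt,valve,urn,oval]

Answer: jar iron bolt valve urn oval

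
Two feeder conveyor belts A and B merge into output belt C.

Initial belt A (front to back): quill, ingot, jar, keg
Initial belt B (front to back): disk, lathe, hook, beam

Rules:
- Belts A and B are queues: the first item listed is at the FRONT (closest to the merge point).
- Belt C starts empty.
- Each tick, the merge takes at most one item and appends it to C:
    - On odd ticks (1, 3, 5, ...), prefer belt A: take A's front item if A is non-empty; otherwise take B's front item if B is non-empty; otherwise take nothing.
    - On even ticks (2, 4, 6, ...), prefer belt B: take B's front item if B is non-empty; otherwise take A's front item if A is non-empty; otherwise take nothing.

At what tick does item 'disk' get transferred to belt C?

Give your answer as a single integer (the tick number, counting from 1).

Tick 1: prefer A, take quill from A; A=[ingot,jar,keg] B=[disk,lathe,hook,beam] C=[quill]
Tick 2: prefer B, take disk from B; A=[ingot,jar,keg] B=[lathe,hook,beam] C=[quill,disk]

Answer: 2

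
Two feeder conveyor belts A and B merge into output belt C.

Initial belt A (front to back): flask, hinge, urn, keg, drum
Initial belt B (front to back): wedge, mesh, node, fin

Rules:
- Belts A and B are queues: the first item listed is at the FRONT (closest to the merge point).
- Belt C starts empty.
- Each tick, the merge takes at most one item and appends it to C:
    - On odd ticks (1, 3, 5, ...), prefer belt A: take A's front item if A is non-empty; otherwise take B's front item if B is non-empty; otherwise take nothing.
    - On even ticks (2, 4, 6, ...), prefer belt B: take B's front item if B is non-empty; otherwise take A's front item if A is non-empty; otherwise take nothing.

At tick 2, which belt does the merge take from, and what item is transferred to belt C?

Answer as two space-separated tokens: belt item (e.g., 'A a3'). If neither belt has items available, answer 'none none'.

Tick 1: prefer A, take flask from A; A=[hinge,urn,keg,drum] B=[wedge,mesh,node,fin] C=[flask]
Tick 2: prefer B, take wedge from B; A=[hinge,urn,keg,drum] B=[mesh,node,fin] C=[flask,wedge]

Answer: B wedge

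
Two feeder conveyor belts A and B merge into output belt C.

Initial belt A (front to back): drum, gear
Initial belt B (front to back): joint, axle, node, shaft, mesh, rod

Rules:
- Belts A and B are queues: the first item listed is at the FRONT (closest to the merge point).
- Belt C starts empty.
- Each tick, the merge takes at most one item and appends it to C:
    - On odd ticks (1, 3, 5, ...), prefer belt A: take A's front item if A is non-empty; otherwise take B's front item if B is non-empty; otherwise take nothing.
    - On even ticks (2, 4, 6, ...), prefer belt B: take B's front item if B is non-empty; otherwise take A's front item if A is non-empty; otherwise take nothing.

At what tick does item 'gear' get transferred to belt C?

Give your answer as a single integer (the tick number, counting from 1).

Answer: 3

Derivation:
Tick 1: prefer A, take drum from A; A=[gear] B=[joint,axle,node,shaft,mesh,rod] C=[drum]
Tick 2: prefer B, take joint from B; A=[gear] B=[axle,node,shaft,mesh,rod] C=[drum,joint]
Tick 3: prefer A, take gear from A; A=[-] B=[axle,node,shaft,mesh,rod] C=[drum,joint,gear]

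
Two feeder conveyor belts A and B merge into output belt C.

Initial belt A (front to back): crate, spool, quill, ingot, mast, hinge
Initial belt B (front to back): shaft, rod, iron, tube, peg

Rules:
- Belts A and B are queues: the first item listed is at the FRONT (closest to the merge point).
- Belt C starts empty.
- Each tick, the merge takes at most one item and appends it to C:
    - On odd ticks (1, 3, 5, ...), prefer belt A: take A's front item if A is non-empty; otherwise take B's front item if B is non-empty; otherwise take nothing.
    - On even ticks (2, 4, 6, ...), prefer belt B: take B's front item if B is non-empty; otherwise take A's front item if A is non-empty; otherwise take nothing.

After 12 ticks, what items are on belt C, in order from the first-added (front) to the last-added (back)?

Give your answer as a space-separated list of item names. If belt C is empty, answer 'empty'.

Tick 1: prefer A, take crate from A; A=[spool,quill,ingot,mast,hinge] B=[shaft,rod,iron,tube,peg] C=[crate]
Tick 2: prefer B, take shaft from B; A=[spool,quill,ingot,mast,hinge] B=[rod,iron,tube,peg] C=[crate,shaft]
Tick 3: prefer A, take spool from A; A=[quill,ingot,mast,hinge] B=[rod,iron,tube,peg] C=[crate,shaft,spool]
Tick 4: prefer B, take rod from B; A=[quill,ingot,mast,hinge] B=[iron,tube,peg] C=[crate,shaft,spool,rod]
Tick 5: prefer A, take quill from A; A=[ingot,mast,hinge] B=[iron,tube,peg] C=[crate,shaft,spool,rod,quill]
Tick 6: prefer B, take iron from B; A=[ingot,mast,hinge] B=[tube,peg] C=[crate,shaft,spool,rod,quill,iron]
Tick 7: prefer A, take ingot from A; A=[mast,hinge] B=[tube,peg] C=[crate,shaft,spool,rod,quill,iron,ingot]
Tick 8: prefer B, take tube from B; A=[mast,hinge] B=[peg] C=[crate,shaft,spool,rod,quill,iron,ingot,tube]
Tick 9: prefer A, take mast from A; A=[hinge] B=[peg] C=[crate,shaft,spool,rod,quill,iron,ingot,tube,mast]
Tick 10: prefer B, take peg from B; A=[hinge] B=[-] C=[crate,shaft,spool,rod,quill,iron,ingot,tube,mast,peg]
Tick 11: prefer A, take hinge from A; A=[-] B=[-] C=[crate,shaft,spool,rod,quill,iron,ingot,tube,mast,peg,hinge]
Tick 12: prefer B, both empty, nothing taken; A=[-] B=[-] C=[crate,shaft,spool,rod,quill,iron,ingot,tube,mast,peg,hinge]

Answer: crate shaft spool rod quill iron ingot tube mast peg hinge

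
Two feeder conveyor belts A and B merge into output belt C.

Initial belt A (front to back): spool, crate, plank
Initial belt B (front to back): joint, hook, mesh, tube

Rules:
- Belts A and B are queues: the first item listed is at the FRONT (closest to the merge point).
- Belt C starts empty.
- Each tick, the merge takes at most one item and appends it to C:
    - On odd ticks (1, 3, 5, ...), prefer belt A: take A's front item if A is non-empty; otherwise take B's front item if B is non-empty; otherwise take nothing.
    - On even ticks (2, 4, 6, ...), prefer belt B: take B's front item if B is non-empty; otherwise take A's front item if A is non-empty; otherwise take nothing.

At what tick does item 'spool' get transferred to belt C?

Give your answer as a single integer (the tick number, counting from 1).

Tick 1: prefer A, take spool from A; A=[crate,plank] B=[joint,hook,mesh,tube] C=[spool]

Answer: 1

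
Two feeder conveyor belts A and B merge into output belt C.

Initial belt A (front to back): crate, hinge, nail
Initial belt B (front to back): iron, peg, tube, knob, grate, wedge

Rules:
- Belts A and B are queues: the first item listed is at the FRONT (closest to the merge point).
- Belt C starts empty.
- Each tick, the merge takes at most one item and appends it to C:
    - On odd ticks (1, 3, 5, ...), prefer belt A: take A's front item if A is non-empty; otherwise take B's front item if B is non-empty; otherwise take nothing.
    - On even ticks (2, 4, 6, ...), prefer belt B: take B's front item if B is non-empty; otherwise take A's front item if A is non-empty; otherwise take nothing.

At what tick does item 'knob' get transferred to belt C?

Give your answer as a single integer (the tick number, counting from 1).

Tick 1: prefer A, take crate from A; A=[hinge,nail] B=[iron,peg,tube,knob,grate,wedge] C=[crate]
Tick 2: prefer B, take iron from B; A=[hinge,nail] B=[peg,tube,knob,grate,wedge] C=[crate,iron]
Tick 3: prefer A, take hinge from A; A=[nail] B=[peg,tube,knob,grate,wedge] C=[crate,iron,hinge]
Tick 4: prefer B, take peg from B; A=[nail] B=[tube,knob,grate,wedge] C=[crate,iron,hinge,peg]
Tick 5: prefer A, take nail from A; A=[-] B=[tube,knob,grate,wedge] C=[crate,iron,hinge,peg,nail]
Tick 6: prefer B, take tube from B; A=[-] B=[knob,grate,wedge] C=[crate,iron,hinge,peg,nail,tube]
Tick 7: prefer A, take knob from B; A=[-] B=[grate,wedge] C=[crate,iron,hinge,peg,nail,tube,knob]

Answer: 7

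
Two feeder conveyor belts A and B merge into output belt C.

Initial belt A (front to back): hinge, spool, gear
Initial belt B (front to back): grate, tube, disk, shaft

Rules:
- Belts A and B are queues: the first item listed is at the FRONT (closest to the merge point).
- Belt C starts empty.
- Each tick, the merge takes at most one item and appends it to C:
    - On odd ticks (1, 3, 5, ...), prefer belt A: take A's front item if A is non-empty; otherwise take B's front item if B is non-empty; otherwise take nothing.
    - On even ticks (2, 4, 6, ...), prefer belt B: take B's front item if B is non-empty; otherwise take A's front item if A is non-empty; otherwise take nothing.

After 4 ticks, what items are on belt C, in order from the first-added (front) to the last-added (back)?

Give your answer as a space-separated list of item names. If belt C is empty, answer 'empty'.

Tick 1: prefer A, take hinge from A; A=[spool,gear] B=[grate,tube,disk,shaft] C=[hinge]
Tick 2: prefer B, take grate from B; A=[spool,gear] B=[tube,disk,shaft] C=[hinge,grate]
Tick 3: prefer A, take spool from A; A=[gear] B=[tube,disk,shaft] C=[hinge,grate,spool]
Tick 4: prefer B, take tube from B; A=[gear] B=[disk,shaft] C=[hinge,grate,spool,tube]

Answer: hinge grate spool tube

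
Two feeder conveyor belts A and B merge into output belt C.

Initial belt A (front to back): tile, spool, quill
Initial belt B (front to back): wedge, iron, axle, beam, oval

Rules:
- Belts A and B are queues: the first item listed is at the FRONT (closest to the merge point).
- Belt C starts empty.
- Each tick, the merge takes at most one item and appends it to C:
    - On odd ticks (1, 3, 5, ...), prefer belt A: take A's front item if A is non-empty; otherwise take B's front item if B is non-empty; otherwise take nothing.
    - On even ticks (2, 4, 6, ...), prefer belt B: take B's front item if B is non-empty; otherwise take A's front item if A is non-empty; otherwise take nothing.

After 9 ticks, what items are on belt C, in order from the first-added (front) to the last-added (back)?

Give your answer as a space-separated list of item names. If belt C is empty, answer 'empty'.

Tick 1: prefer A, take tile from A; A=[spool,quill] B=[wedge,iron,axle,beam,oval] C=[tile]
Tick 2: prefer B, take wedge from B; A=[spool,quill] B=[iron,axle,beam,oval] C=[tile,wedge]
Tick 3: prefer A, take spool from A; A=[quill] B=[iron,axle,beam,oval] C=[tile,wedge,spool]
Tick 4: prefer B, take iron from B; A=[quill] B=[axle,beam,oval] C=[tile,wedge,spool,iron]
Tick 5: prefer A, take quill from A; A=[-] B=[axle,beam,oval] C=[tile,wedge,spool,iron,quill]
Tick 6: prefer B, take axle from B; A=[-] B=[beam,oval] C=[tile,wedge,spool,iron,quill,axle]
Tick 7: prefer A, take beam from B; A=[-] B=[oval] C=[tile,wedge,spool,iron,quill,axle,beam]
Tick 8: prefer B, take oval from B; A=[-] B=[-] C=[tile,wedge,spool,iron,quill,axle,beam,oval]
Tick 9: prefer A, both empty, nothing taken; A=[-] B=[-] C=[tile,wedge,spool,iron,quill,axle,beam,oval]

Answer: tile wedge spool iron quill axle beam oval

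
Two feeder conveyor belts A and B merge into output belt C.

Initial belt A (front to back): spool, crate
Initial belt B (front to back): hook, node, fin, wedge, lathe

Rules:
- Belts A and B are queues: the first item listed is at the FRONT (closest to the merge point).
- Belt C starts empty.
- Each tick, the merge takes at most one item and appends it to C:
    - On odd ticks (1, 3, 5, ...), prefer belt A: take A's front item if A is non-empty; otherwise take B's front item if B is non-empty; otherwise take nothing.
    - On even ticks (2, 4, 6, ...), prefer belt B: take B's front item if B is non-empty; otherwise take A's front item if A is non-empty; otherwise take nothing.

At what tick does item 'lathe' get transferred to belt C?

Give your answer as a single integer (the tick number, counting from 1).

Answer: 7

Derivation:
Tick 1: prefer A, take spool from A; A=[crate] B=[hook,node,fin,wedge,lathe] C=[spool]
Tick 2: prefer B, take hook from B; A=[crate] B=[node,fin,wedge,lathe] C=[spool,hook]
Tick 3: prefer A, take crate from A; A=[-] B=[node,fin,wedge,lathe] C=[spool,hook,crate]
Tick 4: prefer B, take node from B; A=[-] B=[fin,wedge,lathe] C=[spool,hook,crate,node]
Tick 5: prefer A, take fin from B; A=[-] B=[wedge,lathe] C=[spool,hook,crate,node,fin]
Tick 6: prefer B, take wedge from B; A=[-] B=[lathe] C=[spool,hook,crate,node,fin,wedge]
Tick 7: prefer A, take lathe from B; A=[-] B=[-] C=[spool,hook,crate,node,fin,wedge,lathe]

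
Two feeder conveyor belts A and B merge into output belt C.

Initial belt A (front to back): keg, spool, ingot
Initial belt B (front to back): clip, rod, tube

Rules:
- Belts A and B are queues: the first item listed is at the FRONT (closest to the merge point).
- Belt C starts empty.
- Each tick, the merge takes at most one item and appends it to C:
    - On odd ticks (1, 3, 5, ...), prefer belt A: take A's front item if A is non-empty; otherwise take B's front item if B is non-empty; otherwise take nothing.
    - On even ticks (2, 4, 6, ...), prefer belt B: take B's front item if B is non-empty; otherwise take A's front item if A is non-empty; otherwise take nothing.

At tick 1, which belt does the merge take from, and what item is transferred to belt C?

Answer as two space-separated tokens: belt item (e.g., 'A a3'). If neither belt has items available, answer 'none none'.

Answer: A keg

Derivation:
Tick 1: prefer A, take keg from A; A=[spool,ingot] B=[clip,rod,tube] C=[keg]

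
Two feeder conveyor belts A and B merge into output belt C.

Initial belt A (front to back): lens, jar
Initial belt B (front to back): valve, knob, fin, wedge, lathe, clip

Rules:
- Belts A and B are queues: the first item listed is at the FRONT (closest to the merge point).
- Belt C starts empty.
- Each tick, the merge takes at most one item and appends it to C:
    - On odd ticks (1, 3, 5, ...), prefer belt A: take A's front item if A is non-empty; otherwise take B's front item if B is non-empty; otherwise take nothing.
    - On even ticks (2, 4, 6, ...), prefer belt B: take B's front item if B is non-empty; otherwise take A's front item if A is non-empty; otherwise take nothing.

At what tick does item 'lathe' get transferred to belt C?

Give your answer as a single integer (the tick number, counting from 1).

Answer: 7

Derivation:
Tick 1: prefer A, take lens from A; A=[jar] B=[valve,knob,fin,wedge,lathe,clip] C=[lens]
Tick 2: prefer B, take valve from B; A=[jar] B=[knob,fin,wedge,lathe,clip] C=[lens,valve]
Tick 3: prefer A, take jar from A; A=[-] B=[knob,fin,wedge,lathe,clip] C=[lens,valve,jar]
Tick 4: prefer B, take knob from B; A=[-] B=[fin,wedge,lathe,clip] C=[lens,valve,jar,knob]
Tick 5: prefer A, take fin from B; A=[-] B=[wedge,lathe,clip] C=[lens,valve,jar,knob,fin]
Tick 6: prefer B, take wedge from B; A=[-] B=[lathe,clip] C=[lens,valve,jar,knob,fin,wedge]
Tick 7: prefer A, take lathe from B; A=[-] B=[clip] C=[lens,valve,jar,knob,fin,wedge,lathe]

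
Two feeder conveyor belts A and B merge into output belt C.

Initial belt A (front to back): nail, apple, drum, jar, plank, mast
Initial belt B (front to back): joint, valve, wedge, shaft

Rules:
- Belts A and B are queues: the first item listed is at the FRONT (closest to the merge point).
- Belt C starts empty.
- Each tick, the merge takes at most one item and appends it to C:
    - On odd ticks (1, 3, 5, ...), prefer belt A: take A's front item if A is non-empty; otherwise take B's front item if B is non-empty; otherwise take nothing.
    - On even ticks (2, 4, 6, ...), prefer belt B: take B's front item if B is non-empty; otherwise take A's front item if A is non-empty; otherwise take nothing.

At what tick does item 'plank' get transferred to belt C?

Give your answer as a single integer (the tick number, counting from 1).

Tick 1: prefer A, take nail from A; A=[apple,drum,jar,plank,mast] B=[joint,valve,wedge,shaft] C=[nail]
Tick 2: prefer B, take joint from B; A=[apple,drum,jar,plank,mast] B=[valve,wedge,shaft] C=[nail,joint]
Tick 3: prefer A, take apple from A; A=[drum,jar,plank,mast] B=[valve,wedge,shaft] C=[nail,joint,apple]
Tick 4: prefer B, take valve from B; A=[drum,jar,plank,mast] B=[wedge,shaft] C=[nail,joint,apple,valve]
Tick 5: prefer A, take drum from A; A=[jar,plank,mast] B=[wedge,shaft] C=[nail,joint,apple,valve,drum]
Tick 6: prefer B, take wedge from B; A=[jar,plank,mast] B=[shaft] C=[nail,joint,apple,valve,drum,wedge]
Tick 7: prefer A, take jar from A; A=[plank,mast] B=[shaft] C=[nail,joint,apple,valve,drum,wedge,jar]
Tick 8: prefer B, take shaft from B; A=[plank,mast] B=[-] C=[nail,joint,apple,valve,drum,wedge,jar,shaft]
Tick 9: prefer A, take plank from A; A=[mast] B=[-] C=[nail,joint,apple,valve,drum,wedge,jar,shaft,plank]

Answer: 9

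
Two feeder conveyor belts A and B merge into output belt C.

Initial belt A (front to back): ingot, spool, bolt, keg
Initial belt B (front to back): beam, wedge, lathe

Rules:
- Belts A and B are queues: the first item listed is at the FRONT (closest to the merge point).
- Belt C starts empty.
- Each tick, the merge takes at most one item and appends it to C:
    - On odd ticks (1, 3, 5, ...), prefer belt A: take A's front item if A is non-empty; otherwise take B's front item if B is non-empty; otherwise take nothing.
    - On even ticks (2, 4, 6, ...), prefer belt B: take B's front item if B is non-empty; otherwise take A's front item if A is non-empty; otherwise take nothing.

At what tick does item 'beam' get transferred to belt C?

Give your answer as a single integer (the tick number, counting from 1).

Answer: 2

Derivation:
Tick 1: prefer A, take ingot from A; A=[spool,bolt,keg] B=[beam,wedge,lathe] C=[ingot]
Tick 2: prefer B, take beam from B; A=[spool,bolt,keg] B=[wedge,lathe] C=[ingot,beam]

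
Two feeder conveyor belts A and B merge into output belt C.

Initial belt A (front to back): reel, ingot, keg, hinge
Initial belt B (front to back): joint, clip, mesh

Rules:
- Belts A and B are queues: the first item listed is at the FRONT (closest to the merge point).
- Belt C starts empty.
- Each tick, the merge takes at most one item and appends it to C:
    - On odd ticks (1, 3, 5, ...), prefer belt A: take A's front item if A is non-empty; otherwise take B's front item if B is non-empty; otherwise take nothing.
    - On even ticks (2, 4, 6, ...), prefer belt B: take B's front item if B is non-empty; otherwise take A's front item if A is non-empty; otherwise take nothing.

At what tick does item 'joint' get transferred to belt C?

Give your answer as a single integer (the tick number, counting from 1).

Tick 1: prefer A, take reel from A; A=[ingot,keg,hinge] B=[joint,clip,mesh] C=[reel]
Tick 2: prefer B, take joint from B; A=[ingot,keg,hinge] B=[clip,mesh] C=[reel,joint]

Answer: 2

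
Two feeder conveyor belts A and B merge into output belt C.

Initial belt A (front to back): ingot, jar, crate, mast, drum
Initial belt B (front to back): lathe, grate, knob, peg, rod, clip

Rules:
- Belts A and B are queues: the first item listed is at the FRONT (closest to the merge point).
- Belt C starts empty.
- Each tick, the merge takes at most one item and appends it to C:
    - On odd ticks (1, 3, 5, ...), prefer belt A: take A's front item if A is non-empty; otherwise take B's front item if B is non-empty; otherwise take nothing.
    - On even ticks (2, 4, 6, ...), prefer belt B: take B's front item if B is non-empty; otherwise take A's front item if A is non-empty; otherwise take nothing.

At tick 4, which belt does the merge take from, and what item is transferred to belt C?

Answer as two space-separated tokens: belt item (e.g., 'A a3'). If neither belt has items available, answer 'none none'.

Tick 1: prefer A, take ingot from A; A=[jar,crate,mast,drum] B=[lathe,grate,knob,peg,rod,clip] C=[ingot]
Tick 2: prefer B, take lathe from B; A=[jar,crate,mast,drum] B=[grate,knob,peg,rod,clip] C=[ingot,lathe]
Tick 3: prefer A, take jar from A; A=[crate,mast,drum] B=[grate,knob,peg,rod,clip] C=[ingot,lathe,jar]
Tick 4: prefer B, take grate from B; A=[crate,mast,drum] B=[knob,peg,rod,clip] C=[ingot,lathe,jar,grate]

Answer: B grate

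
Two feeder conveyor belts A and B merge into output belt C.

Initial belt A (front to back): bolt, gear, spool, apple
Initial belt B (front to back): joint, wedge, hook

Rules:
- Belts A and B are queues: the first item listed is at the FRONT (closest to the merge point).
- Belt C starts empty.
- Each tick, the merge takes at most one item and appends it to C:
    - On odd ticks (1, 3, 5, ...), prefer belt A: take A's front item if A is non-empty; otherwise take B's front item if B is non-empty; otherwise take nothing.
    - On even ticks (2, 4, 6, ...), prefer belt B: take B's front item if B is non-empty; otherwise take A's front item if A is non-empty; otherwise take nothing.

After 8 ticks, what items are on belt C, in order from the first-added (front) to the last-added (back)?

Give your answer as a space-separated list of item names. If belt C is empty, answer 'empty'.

Tick 1: prefer A, take bolt from A; A=[gear,spool,apple] B=[joint,wedge,hook] C=[bolt]
Tick 2: prefer B, take joint from B; A=[gear,spool,apple] B=[wedge,hook] C=[bolt,joint]
Tick 3: prefer A, take gear from A; A=[spool,apple] B=[wedge,hook] C=[bolt,joint,gear]
Tick 4: prefer B, take wedge from B; A=[spool,apple] B=[hook] C=[bolt,joint,gear,wedge]
Tick 5: prefer A, take spool from A; A=[apple] B=[hook] C=[bolt,joint,gear,wedge,spool]
Tick 6: prefer B, take hook from B; A=[apple] B=[-] C=[bolt,joint,gear,wedge,spool,hook]
Tick 7: prefer A, take apple from A; A=[-] B=[-] C=[bolt,joint,gear,wedge,spool,hook,apple]
Tick 8: prefer B, both empty, nothing taken; A=[-] B=[-] C=[bolt,joint,gear,wedge,spool,hook,apple]

Answer: bolt joint gear wedge spool hook apple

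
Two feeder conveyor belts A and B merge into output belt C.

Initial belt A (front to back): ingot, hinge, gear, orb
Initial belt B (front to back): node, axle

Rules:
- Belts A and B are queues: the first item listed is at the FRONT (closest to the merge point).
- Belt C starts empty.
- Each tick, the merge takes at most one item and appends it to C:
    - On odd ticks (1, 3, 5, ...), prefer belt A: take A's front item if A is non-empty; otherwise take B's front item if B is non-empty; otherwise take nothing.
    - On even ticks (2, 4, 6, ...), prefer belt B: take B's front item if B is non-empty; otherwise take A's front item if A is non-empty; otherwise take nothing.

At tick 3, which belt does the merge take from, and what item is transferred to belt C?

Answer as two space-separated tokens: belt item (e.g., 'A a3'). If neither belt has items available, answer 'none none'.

Answer: A hinge

Derivation:
Tick 1: prefer A, take ingot from A; A=[hinge,gear,orb] B=[node,axle] C=[ingot]
Tick 2: prefer B, take node from B; A=[hinge,gear,orb] B=[axle] C=[ingot,node]
Tick 3: prefer A, take hinge from A; A=[gear,orb] B=[axle] C=[ingot,node,hinge]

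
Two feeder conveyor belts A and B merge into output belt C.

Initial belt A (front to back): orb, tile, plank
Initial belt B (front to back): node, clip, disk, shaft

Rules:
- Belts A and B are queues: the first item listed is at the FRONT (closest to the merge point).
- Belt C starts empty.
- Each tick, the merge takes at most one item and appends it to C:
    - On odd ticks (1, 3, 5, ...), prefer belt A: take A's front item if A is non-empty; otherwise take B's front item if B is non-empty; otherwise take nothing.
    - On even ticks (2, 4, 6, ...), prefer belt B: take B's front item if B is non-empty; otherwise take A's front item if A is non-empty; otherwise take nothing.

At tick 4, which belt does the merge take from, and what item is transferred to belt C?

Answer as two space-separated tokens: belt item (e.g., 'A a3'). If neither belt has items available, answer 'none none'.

Answer: B clip

Derivation:
Tick 1: prefer A, take orb from A; A=[tile,plank] B=[node,clip,disk,shaft] C=[orb]
Tick 2: prefer B, take node from B; A=[tile,plank] B=[clip,disk,shaft] C=[orb,node]
Tick 3: prefer A, take tile from A; A=[plank] B=[clip,disk,shaft] C=[orb,node,tile]
Tick 4: prefer B, take clip from B; A=[plank] B=[disk,shaft] C=[orb,node,tile,clip]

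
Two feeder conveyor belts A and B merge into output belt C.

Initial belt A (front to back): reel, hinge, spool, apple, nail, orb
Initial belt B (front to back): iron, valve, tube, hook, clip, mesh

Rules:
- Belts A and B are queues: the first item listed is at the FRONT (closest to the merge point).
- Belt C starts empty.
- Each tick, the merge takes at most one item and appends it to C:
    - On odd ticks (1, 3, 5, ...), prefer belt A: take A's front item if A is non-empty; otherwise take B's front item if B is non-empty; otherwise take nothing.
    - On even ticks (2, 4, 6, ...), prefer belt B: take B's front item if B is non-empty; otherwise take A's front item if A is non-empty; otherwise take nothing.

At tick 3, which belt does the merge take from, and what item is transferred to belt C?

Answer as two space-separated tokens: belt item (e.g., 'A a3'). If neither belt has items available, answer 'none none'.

Answer: A hinge

Derivation:
Tick 1: prefer A, take reel from A; A=[hinge,spool,apple,nail,orb] B=[iron,valve,tube,hook,clip,mesh] C=[reel]
Tick 2: prefer B, take iron from B; A=[hinge,spool,apple,nail,orb] B=[valve,tube,hook,clip,mesh] C=[reel,iron]
Tick 3: prefer A, take hinge from A; A=[spool,apple,nail,orb] B=[valve,tube,hook,clip,mesh] C=[reel,iron,hinge]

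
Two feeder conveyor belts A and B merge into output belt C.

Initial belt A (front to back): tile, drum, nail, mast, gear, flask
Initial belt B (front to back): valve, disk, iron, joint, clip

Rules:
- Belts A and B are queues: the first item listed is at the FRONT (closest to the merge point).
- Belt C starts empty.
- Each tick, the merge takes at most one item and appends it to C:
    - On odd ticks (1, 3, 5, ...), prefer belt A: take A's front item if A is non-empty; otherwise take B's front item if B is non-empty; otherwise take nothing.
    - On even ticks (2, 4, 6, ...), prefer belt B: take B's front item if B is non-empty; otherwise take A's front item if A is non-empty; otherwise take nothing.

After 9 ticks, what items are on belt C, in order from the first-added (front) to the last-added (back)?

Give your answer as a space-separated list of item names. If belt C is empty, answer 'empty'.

Answer: tile valve drum disk nail iron mast joint gear

Derivation:
Tick 1: prefer A, take tile from A; A=[drum,nail,mast,gear,flask] B=[valve,disk,iron,joint,clip] C=[tile]
Tick 2: prefer B, take valve from B; A=[drum,nail,mast,gear,flask] B=[disk,iron,joint,clip] C=[tile,valve]
Tick 3: prefer A, take drum from A; A=[nail,mast,gear,flask] B=[disk,iron,joint,clip] C=[tile,valve,drum]
Tick 4: prefer B, take disk from B; A=[nail,mast,gear,flask] B=[iron,joint,clip] C=[tile,valve,drum,disk]
Tick 5: prefer A, take nail from A; A=[mast,gear,flask] B=[iron,joint,clip] C=[tile,valve,drum,disk,nail]
Tick 6: prefer B, take iron from B; A=[mast,gear,flask] B=[joint,clip] C=[tile,valve,drum,disk,nail,iron]
Tick 7: prefer A, take mast from A; A=[gear,flask] B=[joint,clip] C=[tile,valve,drum,disk,nail,iron,mast]
Tick 8: prefer B, take joint from B; A=[gear,flask] B=[clip] C=[tile,valve,drum,disk,nail,iron,mast,joint]
Tick 9: prefer A, take gear from A; A=[flask] B=[clip] C=[tile,valve,drum,disk,nail,iron,mast,joint,gear]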